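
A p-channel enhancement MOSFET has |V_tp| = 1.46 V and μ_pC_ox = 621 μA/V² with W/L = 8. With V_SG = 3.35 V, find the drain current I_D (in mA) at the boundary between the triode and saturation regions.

I_D = 8.87 mA

At the boundary V_SD = V_ov = V_SG − |V_tp| = 3.35 − 1.46 = 1.89 V.
k_p = μ_pC_ox · (W/L) = 4.968 mA/V².
I_D = ½ k_p V_ov² = 0.5 × 4.968 × 1.89² = 8.87 mA.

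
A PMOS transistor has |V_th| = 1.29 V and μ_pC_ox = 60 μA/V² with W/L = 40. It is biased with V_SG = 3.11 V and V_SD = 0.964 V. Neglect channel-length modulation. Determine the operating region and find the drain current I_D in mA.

Triode; I_D = 3.10 mA

k_p = μ_pC_ox · (W/L) = 2.4 mA/V².
V_ov = V_SG − |V_th| = 3.11 − 1.29 = 1.82 V.
Since V_SD = 0.964 V < V_ov = 1.82 V, the device is in the triode region.
I_D = k_p [V_ov · V_SD − ½ V_SD²] = 2.4 × [1.82 × 0.964 − 0.5 × 0.964²] = 3.1 mA.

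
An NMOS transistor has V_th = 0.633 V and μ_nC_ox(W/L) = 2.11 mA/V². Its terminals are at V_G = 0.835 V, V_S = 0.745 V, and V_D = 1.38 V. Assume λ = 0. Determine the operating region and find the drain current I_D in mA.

V_GS = V_G − V_S = 0.835 − 0.745 = 0.09 V; V_DS = V_D − V_S = 1.38 − 0.745 = 0.635 V.
V_GS = 0.09 V < V_th = 0.633 V, so the transistor is in cutoff.

Cutoff; I_D = 0 mA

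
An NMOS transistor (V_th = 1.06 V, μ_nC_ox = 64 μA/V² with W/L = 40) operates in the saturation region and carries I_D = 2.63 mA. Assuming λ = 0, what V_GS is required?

k_n = μ_nC_ox · (W/L) = 2.56 mA/V².
In saturation I_D = ½ k_n (V_GS − V_th)², so V_GS − V_th = √(2 I_D / k_n) = √(2 × 2.63 / 2.56) = 1.43 V.
V_GS = 1.06 + 1.43 = 2.49 V.

V_GS = 2.49 V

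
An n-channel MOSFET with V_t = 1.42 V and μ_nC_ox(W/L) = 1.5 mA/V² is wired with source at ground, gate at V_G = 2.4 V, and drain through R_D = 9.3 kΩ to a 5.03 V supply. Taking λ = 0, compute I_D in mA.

V_GS = V_G = 2.4 V, so V_ov = 2.4 − 1.42 = 0.98 V.
Assume saturation: I_D = ½ k_n V_ov² = 0.5 × 1.5 × 0.98² = 0.72 mA, giving V_DS = V_DD − I_D R_D = 5.03 − 0.72 × 9.3 = -1.67 V.
But -1.67 V < V_ov = 0.98 V, so the device is actually in triode.
In triode I_D = k_n[V_ov V_DS − ½ V_DS²] and I_D = (V_DD − V_DS)/R_D. Equating: 6.98 V_DS² − 14.67 V_DS + 5.03 = 0, giving V_DS = 0.431 V (the root below V_ov).
I_D = (5.03 − 0.431) / 9.3 = 0.494 mA.

I_D = 0.494 mA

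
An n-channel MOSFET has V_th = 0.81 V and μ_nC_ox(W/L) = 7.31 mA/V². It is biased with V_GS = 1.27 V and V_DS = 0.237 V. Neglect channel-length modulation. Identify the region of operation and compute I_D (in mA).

V_ov = V_GS − V_th = 1.27 − 0.81 = 0.46 V.
Since V_DS = 0.237 V < V_ov = 0.46 V, the device is in the triode region.
I_D = k_n [V_ov · V_DS − ½ V_DS²] = 7.31 × [0.46 × 0.237 − 0.5 × 0.237²] = 0.592 mA.

Triode; I_D = 0.592 mA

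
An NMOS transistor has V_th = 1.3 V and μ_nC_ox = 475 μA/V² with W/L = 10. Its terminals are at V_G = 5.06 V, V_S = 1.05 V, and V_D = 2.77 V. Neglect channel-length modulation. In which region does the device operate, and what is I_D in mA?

V_GS = V_G − V_S = 5.06 − 1.05 = 4.01 V; V_DS = V_D − V_S = 2.77 − 1.05 = 1.72 V.
k_n = μ_nC_ox · (W/L) = 4.75 mA/V².
V_ov = V_GS − V_th = 4.01 − 1.3 = 2.71 V.
Since V_DS = 1.72 V < V_ov = 2.71 V, the device is in the triode region.
I_D = k_n [V_ov · V_DS − ½ V_DS²] = 4.75 × [2.71 × 1.72 − 0.5 × 1.72²] = 15.1 mA.

Triode; I_D = 15.1 mA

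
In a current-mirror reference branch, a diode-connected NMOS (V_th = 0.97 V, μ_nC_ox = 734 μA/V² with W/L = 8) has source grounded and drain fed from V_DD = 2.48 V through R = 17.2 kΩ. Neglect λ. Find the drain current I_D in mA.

With gate tied to drain, V_GS = V_DS ≥ V_GS − V_th, so the device is in saturation.
k_n = μ_nC_ox · (W/L) = 5.872 mA/V².
KCL at the drain: ½ k_n (V_GS − V_th)² = (V_DD − V_GS)/R.
Let x = V_GS − 0.97. Then 50.5 x² + x − 1.51 = 0, giving x = 0.163 V (positive root), so V_GS = 1.13 V.
I_D = (V_DD − V_GS)/R = (2.48 − 1.13) / 17.2 = 0.0783 mA.

I_D = 0.0783 mA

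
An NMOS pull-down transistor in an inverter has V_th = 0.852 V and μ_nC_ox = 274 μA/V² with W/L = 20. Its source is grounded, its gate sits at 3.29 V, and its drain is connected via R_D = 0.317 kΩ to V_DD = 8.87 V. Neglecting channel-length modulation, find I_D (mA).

V_GS = V_G = 3.29 V, so V_ov = 3.29 − 0.852 = 2.44 V.
k_n = μ_nC_ox · (W/L) = 5.48 mA/V².
Assume saturation: I_D = ½ k_n V_ov² = 0.5 × 5.48 × 2.44² = 16.3 mA, giving V_DS = V_DD − I_D R_D = 8.87 − 16.3 × 0.317 = 3.71 V.
V_DS = 3.71 V ≥ V_ov = 2.44 V, confirming saturation.

I_D = 16.3 mA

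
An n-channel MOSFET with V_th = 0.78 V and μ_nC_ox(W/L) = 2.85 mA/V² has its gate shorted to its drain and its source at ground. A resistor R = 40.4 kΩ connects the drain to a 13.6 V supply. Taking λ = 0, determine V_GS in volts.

V_GS = 1.24 V

With gate tied to drain, V_GS = V_DS ≥ V_GS − V_th, so the device is in saturation.
KCL at the drain: ½ k_n (V_GS − V_th)² = (V_DD − V_GS)/R.
Let x = V_GS − 0.78. Then 57.6 x² + x − 12.82 = 0, giving x = 0.463 V (positive root), so V_GS = 1.24 V.
I_D = (V_DD − V_GS)/R = (13.6 − 1.24) / 40.4 = 0.306 mA.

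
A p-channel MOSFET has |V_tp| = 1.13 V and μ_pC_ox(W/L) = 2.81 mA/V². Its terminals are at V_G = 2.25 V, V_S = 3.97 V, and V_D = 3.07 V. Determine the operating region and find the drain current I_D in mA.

Saturation; I_D = 0.489 mA

V_SG = V_S − V_G = 3.97 − 2.25 = 1.72 V; V_SD = V_S − V_D = 3.97 − 3.07 = 0.9 V.
V_ov = V_SG − |V_tp| = 1.72 − 1.13 = 0.59 V.
Since V_SD = 0.9 V ≥ V_ov = 0.59 V, the device is in saturation.
I_D = ½ k_p V_ov² = 0.5 × 2.81 × 0.59² = 0.489 mA.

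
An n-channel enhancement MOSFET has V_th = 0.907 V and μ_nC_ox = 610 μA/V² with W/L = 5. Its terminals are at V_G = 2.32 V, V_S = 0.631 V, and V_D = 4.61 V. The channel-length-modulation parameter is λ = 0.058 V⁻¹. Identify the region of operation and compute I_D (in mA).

Saturation; I_D = 1.15 mA

V_GS = V_G − V_S = 2.32 − 0.631 = 1.69 V; V_DS = V_D − V_S = 4.61 − 0.631 = 3.98 V.
k_n = μ_nC_ox · (W/L) = 3.05 mA/V².
V_ov = V_GS − V_th = 1.69 − 0.907 = 0.782 V.
Since V_DS = 3.98 V ≥ V_ov = 0.782 V, the device is in saturation.
I_D = ½ k_n V_ov² (1 + λ V_DS) = 0.5 × 3.05 × 0.782² × (1 + 0.058 × 3.98) = 1.15 mA.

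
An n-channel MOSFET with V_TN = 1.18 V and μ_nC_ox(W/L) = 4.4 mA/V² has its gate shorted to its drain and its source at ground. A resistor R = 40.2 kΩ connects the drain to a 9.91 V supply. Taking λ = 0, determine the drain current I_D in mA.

I_D = 0.209 mA

With gate tied to drain, V_GS = V_DS ≥ V_GS − V_TN, so the device is in saturation.
KCL at the drain: ½ k_n (V_GS − V_TN)² = (V_DD − V_GS)/R.
Let x = V_GS − 1.18. Then 88.4 x² + x − 8.73 = 0, giving x = 0.309 V (positive root), so V_GS = 1.49 V.
I_D = (V_DD − V_GS)/R = (9.91 − 1.49) / 40.2 = 0.209 mA.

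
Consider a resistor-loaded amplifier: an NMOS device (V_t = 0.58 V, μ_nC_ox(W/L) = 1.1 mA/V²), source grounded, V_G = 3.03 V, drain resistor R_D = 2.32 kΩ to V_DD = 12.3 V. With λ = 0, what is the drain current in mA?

I_D = 3.30 mA

V_GS = V_G = 3.03 V, so V_ov = 3.03 − 0.58 = 2.45 V.
Assume saturation: I_D = ½ k_n V_ov² = 0.5 × 1.1 × 2.45² = 3.3 mA, giving V_DS = V_DD − I_D R_D = 12.3 − 3.3 × 2.32 = 4.64 V.
V_DS = 4.64 V ≥ V_ov = 2.45 V, confirming saturation.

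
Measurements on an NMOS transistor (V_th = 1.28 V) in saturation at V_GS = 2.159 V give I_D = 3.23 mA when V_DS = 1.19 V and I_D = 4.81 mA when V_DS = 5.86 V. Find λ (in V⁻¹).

With V_GS fixed, I_D ∝ (1 + λ V_DS) in saturation, so I_D2/I_D1 = (1 + λ V_DS2)/(1 + λ V_DS1).
4.81/3.23 = 1.489 = (1 + 5.86 λ)/(1 + 1.19 λ).
Solving: λ (I_D1 V_DS2 − I_D2 V_DS1) = I_D2 − I_D1, so λ = (4.81 − 3.23) / (3.23 × 5.86 − 4.81 × 1.19) = 1.58 / 13.2 = 0.12 V⁻¹.

λ = 0.120 V⁻¹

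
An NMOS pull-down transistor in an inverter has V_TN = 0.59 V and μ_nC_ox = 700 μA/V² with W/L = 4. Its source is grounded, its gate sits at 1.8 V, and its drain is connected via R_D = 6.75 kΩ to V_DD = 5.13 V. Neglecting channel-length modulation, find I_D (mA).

I_D = 0.725 mA

V_GS = V_G = 1.8 V, so V_ov = 1.8 − 0.59 = 1.21 V.
k_n = μ_nC_ox · (W/L) = 2.8 mA/V².
Assume saturation: I_D = ½ k_n V_ov² = 0.5 × 2.8 × 1.21² = 2.05 mA, giving V_DS = V_DD − I_D R_D = 5.13 − 2.05 × 6.75 = -8.71 V.
But -8.71 V < V_ov = 1.21 V, so the device is actually in triode.
In triode I_D = k_n[V_ov V_DS − ½ V_DS²] and I_D = (V_DD − V_DS)/R_D. Equating: 9.45 V_DS² − 23.87 V_DS + 5.13 = 0, giving V_DS = 0.237 V (the root below V_ov).
I_D = (5.13 − 0.237) / 6.75 = 0.725 mA.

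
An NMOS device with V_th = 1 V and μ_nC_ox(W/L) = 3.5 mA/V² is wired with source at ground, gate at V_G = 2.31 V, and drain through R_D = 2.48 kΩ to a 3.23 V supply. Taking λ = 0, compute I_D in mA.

V_GS = V_G = 2.31 V, so V_ov = 2.31 − 1 = 1.31 V.
Assume saturation: I_D = ½ k_n V_ov² = 0.5 × 3.5 × 1.31² = 3 mA, giving V_DS = V_DD − I_D R_D = 3.23 − 3 × 2.48 = -4.22 V.
But -4.22 V < V_ov = 1.31 V, so the device is actually in triode.
In triode I_D = k_n[V_ov V_DS − ½ V_DS²] and I_D = (V_DD − V_DS)/R_D. Equating: 4.34 V_DS² − 12.37 V_DS + 3.23 = 0, giving V_DS = 0.291 V (the root below V_ov).
I_D = (3.23 − 0.291) / 2.48 = 1.19 mA.

I_D = 1.19 mA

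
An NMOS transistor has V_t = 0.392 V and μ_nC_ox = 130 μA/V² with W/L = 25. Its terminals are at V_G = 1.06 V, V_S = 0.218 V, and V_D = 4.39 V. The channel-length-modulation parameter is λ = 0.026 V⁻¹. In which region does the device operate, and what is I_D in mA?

Saturation; I_D = 0.365 mA

V_GS = V_G − V_S = 1.06 − 0.218 = 0.842 V; V_DS = V_D − V_S = 4.39 − 0.218 = 4.17 V.
k_n = μ_nC_ox · (W/L) = 3.25 mA/V².
V_ov = V_GS − V_t = 0.842 − 0.392 = 0.45 V.
Since V_DS = 4.17 V ≥ V_ov = 0.45 V, the device is in saturation.
I_D = ½ k_n V_ov² (1 + λ V_DS) = 0.5 × 3.25 × 0.45² × (1 + 0.026 × 4.17) = 0.365 mA.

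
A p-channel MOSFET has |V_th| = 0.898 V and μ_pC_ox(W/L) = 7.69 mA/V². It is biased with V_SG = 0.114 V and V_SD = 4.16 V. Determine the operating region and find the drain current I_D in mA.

V_SG = 0.114 V < |V_th| = 0.898 V, so the transistor is in cutoff.

Cutoff; I_D = 0 mA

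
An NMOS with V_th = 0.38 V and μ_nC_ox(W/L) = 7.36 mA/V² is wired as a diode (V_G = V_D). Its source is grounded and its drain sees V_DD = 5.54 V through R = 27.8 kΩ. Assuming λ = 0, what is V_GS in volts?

With gate tied to drain, V_GS = V_DS ≥ V_GS − V_th, so the device is in saturation.
KCL at the drain: ½ k_n (V_GS − V_th)² = (V_DD − V_GS)/R.
Let x = V_GS − 0.38. Then 102 x² + x − 5.16 = 0, giving x = 0.22 V (positive root), so V_GS = 0.6 V.
I_D = (V_DD − V_GS)/R = (5.54 − 0.6) / 27.8 = 0.178 mA.

V_GS = 0.600 V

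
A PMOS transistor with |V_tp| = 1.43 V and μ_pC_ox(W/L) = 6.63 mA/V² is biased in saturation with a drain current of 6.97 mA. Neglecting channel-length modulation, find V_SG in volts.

V_SG = 2.88 V

In saturation I_D = ½ k_p (V_SG − |V_tp|)², so V_SG − |V_tp| = √(2 I_D / k_p) = √(2 × 6.97 / 6.63) = 1.45 V.
V_SG = 1.43 + 1.45 = 2.88 V.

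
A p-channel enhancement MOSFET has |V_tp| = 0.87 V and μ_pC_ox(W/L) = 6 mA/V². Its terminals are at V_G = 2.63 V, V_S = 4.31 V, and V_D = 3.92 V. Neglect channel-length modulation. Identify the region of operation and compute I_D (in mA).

V_SG = V_S − V_G = 4.31 − 2.63 = 1.68 V; V_SD = V_S − V_D = 4.31 − 3.92 = 0.39 V.
V_ov = V_SG − |V_tp| = 1.68 − 0.87 = 0.81 V.
Since V_SD = 0.39 V < V_ov = 0.81 V, the device is in the triode region.
I_D = k_p [V_ov · V_SD − ½ V_SD²] = 6 × [0.81 × 0.39 − 0.5 × 0.39²] = 1.44 mA.

Triode; I_D = 1.44 mA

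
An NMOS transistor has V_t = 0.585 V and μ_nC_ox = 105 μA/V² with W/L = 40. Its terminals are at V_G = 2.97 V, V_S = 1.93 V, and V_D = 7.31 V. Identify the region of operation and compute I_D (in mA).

Saturation; I_D = 0.435 mA

V_GS = V_G − V_S = 2.97 − 1.93 = 1.04 V; V_DS = V_D − V_S = 7.31 − 1.93 = 5.38 V.
k_n = μ_nC_ox · (W/L) = 4.2 mA/V².
V_ov = V_GS − V_t = 1.04 − 0.585 = 0.455 V.
Since V_DS = 5.38 V ≥ V_ov = 0.455 V, the device is in saturation.
I_D = ½ k_n V_ov² = 0.5 × 4.2 × 0.455² = 0.435 mA.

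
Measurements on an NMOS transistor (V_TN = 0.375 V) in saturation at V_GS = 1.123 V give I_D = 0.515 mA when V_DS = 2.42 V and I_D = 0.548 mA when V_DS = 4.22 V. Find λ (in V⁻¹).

λ = 0.0390 V⁻¹

With V_GS fixed, I_D ∝ (1 + λ V_DS) in saturation, so I_D2/I_D1 = (1 + λ V_DS2)/(1 + λ V_DS1).
0.548/0.515 = 1.064 = (1 + 4.22 λ)/(1 + 2.42 λ).
Solving: λ (I_D1 V_DS2 − I_D2 V_DS1) = I_D2 − I_D1, so λ = (0.548 − 0.515) / (0.515 × 4.22 − 0.548 × 2.42) = 0.033 / 0.847 = 0.039 V⁻¹.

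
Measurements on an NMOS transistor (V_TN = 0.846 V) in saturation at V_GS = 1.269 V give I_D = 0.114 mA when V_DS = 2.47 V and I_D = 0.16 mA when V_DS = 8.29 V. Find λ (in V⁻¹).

λ = 0.0837 V⁻¹

With V_GS fixed, I_D ∝ (1 + λ V_DS) in saturation, so I_D2/I_D1 = (1 + λ V_DS2)/(1 + λ V_DS1).
0.16/0.114 = 1.404 = (1 + 8.29 λ)/(1 + 2.47 λ).
Solving: λ (I_D1 V_DS2 − I_D2 V_DS1) = I_D2 − I_D1, so λ = (0.16 − 0.114) / (0.114 × 8.29 − 0.16 × 2.47) = 0.046 / 0.55 = 0.0837 V⁻¹.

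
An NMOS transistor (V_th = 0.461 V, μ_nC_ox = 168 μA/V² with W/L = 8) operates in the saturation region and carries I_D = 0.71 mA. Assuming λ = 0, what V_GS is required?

V_GS = 1.49 V

k_n = μ_nC_ox · (W/L) = 1.344 mA/V².
In saturation I_D = ½ k_n (V_GS − V_th)², so V_GS − V_th = √(2 I_D / k_n) = √(2 × 0.71 / 1.344) = 1.03 V.
V_GS = 0.461 + 1.03 = 1.49 V.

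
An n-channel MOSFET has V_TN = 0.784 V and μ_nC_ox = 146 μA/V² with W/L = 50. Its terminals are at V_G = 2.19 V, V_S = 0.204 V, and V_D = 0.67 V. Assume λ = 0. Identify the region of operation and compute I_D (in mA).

V_GS = V_G − V_S = 2.19 − 0.204 = 1.99 V; V_DS = V_D − V_S = 0.67 − 0.204 = 0.466 V.
k_n = μ_nC_ox · (W/L) = 7.3 mA/V².
V_ov = V_GS − V_TN = 1.99 − 0.784 = 1.2 V.
Since V_DS = 0.466 V < V_ov = 1.2 V, the device is in the triode region.
I_D = k_n [V_ov · V_DS − ½ V_DS²] = 7.3 × [1.2 × 0.466 − 0.5 × 0.466²] = 3.3 mA.

Triode; I_D = 3.30 mA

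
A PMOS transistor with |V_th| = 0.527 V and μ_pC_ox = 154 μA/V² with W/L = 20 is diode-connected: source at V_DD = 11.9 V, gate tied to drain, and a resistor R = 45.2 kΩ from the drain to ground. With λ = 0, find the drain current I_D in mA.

With gate tied to drain, V_SG = V_SD ≥ V_SG − |V_th|, so the device is in saturation.
k_p = μ_pC_ox · (W/L) = 3.08 mA/V².
KCL at the drain: ½ k_p (V_SG − |V_th|)² = (V_DD − V_SG)/R.
Let x = V_SG − 0.527. Then 69.6 x² + x − 11.37 = 0, giving x = 0.397 V (positive root), so V_SG = 0.924 V.
I_D = (V_DD − V_SG)/R = (11.9 − 0.924) / 45.2 = 0.243 mA.

I_D = 0.243 mA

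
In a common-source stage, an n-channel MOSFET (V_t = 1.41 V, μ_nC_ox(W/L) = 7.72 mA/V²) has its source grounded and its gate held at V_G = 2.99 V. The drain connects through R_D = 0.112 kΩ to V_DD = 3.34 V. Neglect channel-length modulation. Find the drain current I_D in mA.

V_GS = V_G = 2.99 V, so V_ov = 2.99 − 1.41 = 1.58 V.
Assume saturation: I_D = ½ k_n V_ov² = 0.5 × 7.72 × 1.58² = 9.64 mA, giving V_DS = V_DD − I_D R_D = 3.34 − 9.64 × 0.112 = 2.26 V.
V_DS = 2.26 V ≥ V_ov = 1.58 V, confirming saturation.

I_D = 9.64 mA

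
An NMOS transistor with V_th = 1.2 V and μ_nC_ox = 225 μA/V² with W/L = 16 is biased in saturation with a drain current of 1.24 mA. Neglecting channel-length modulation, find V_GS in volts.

V_GS = 2.03 V

k_n = μ_nC_ox · (W/L) = 3.6 mA/V².
In saturation I_D = ½ k_n (V_GS − V_th)², so V_GS − V_th = √(2 I_D / k_n) = √(2 × 1.24 / 3.6) = 0.83 V.
V_GS = 1.2 + 0.83 = 2.03 V.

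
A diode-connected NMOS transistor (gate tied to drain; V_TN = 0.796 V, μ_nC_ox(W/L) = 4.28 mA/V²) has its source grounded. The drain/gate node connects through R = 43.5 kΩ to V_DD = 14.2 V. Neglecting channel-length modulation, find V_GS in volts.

With gate tied to drain, V_GS = V_DS ≥ V_GS − V_TN, so the device is in saturation.
KCL at the drain: ½ k_n (V_GS − V_TN)² = (V_DD − V_GS)/R.
Let x = V_GS − 0.796. Then 93.1 x² + x − 13.4 = 0, giving x = 0.374 V (positive root), so V_GS = 1.17 V.
I_D = (V_DD − V_GS)/R = (14.2 − 1.17) / 43.5 = 0.3 mA.

V_GS = 1.17 V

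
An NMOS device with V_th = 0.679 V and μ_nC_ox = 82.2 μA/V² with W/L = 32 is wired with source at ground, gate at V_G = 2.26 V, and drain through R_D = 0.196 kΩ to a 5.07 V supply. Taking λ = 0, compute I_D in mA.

I_D = 3.29 mA

V_GS = V_G = 2.26 V, so V_ov = 2.26 − 0.679 = 1.58 V.
k_n = μ_nC_ox · (W/L) = 2.63 mA/V².
Assume saturation: I_D = ½ k_n V_ov² = 0.5 × 2.63 × 1.58² = 3.29 mA, giving V_DS = V_DD − I_D R_D = 5.07 − 3.29 × 0.196 = 4.43 V.
V_DS = 4.43 V ≥ V_ov = 1.58 V, confirming saturation.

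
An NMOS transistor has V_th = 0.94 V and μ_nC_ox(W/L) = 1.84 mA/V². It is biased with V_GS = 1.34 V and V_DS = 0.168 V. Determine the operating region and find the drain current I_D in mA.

V_ov = V_GS − V_th = 1.34 − 0.94 = 0.4 V.
Since V_DS = 0.168 V < V_ov = 0.4 V, the device is in the triode region.
I_D = k_n [V_ov · V_DS − ½ V_DS²] = 1.84 × [0.4 × 0.168 − 0.5 × 0.168²] = 0.0977 mA.

Triode; I_D = 0.0977 mA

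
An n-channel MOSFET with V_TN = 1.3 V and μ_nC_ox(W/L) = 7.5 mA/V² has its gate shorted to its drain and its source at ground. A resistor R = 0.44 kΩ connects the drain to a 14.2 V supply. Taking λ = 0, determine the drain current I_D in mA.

With gate tied to drain, V_GS = V_DS ≥ V_GS − V_TN, so the device is in saturation.
KCL at the drain: ½ k_n (V_GS − V_TN)² = (V_DD − V_GS)/R.
Let x = V_GS − 1.3. Then 1.65 x² + x − 12.9 = 0, giving x = 2.51 V (positive root), so V_GS = 3.81 V.
I_D = (V_DD − V_GS)/R = (14.2 − 3.81) / 0.44 = 23.6 mA.

I_D = 23.6 mA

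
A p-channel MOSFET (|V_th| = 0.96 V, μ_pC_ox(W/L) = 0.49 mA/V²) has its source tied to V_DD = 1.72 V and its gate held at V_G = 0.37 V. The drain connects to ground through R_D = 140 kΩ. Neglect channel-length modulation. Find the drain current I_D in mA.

I_D = 0.0118 mA

V_SG = V_DD − V_G = 1.72 − 0.37 = 1.35 V, so V_ov = 1.35 − 0.96 = 0.39 V.
Assume saturation: I_D = ½ k_p V_ov² = 0.5 × 0.49 × 0.39² = 0.0373 mA, giving V_SD = V_DD − I_D R_D = 1.72 − 0.0373 × 140 = -3.5 V.
But -3.5 V < V_ov = 0.39 V, so the device is actually in triode.
In triode I_D = k_p[V_ov V_SD − ½ V_SD²] and I_D = (V_DD − V_SD)/R_D. Equating: 34.3 V_SD² − 27.75 V_SD + 1.72 = 0, giving V_SD = 0.0676 V (the root below V_ov).
I_D = (1.72 − 0.0676) / 140 = 0.0118 mA.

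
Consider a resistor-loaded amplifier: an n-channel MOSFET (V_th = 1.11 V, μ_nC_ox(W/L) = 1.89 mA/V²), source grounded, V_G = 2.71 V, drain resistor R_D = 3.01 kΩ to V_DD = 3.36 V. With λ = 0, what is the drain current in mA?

V_GS = V_G = 2.71 V, so V_ov = 2.71 − 1.11 = 1.6 V.
Assume saturation: I_D = ½ k_n V_ov² = 0.5 × 1.89 × 1.6² = 2.42 mA, giving V_DS = V_DD − I_D R_D = 3.36 − 2.42 × 3.01 = -3.92 V.
But -3.92 V < V_ov = 1.6 V, so the device is actually in triode.
In triode I_D = k_n[V_ov V_DS − ½ V_DS²] and I_D = (V_DD − V_DS)/R_D. Equating: 2.84 V_DS² − 10.1 V_DS + 3.36 = 0, giving V_DS = 0.371 V (the root below V_ov).
I_D = (3.36 − 0.371) / 3.01 = 0.993 mA.

I_D = 0.993 mA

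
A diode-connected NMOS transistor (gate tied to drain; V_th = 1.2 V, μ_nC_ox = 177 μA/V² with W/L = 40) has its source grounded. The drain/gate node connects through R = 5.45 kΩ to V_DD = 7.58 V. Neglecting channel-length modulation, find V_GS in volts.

With gate tied to drain, V_GS = V_DS ≥ V_GS − V_th, so the device is in saturation.
k_n = μ_nC_ox · (W/L) = 7.08 mA/V².
KCL at the drain: ½ k_n (V_GS − V_th)² = (V_DD − V_GS)/R.
Let x = V_GS − 1.2. Then 19.3 x² + x − 6.38 = 0, giving x = 0.55 V (positive root), so V_GS = 1.75 V.
I_D = (V_DD − V_GS)/R = (7.58 − 1.75) / 5.45 = 1.07 mA.

V_GS = 1.75 V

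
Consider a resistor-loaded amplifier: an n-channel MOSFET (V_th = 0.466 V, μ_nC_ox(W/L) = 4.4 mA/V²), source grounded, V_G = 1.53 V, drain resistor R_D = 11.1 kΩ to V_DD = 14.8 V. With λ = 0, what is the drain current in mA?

V_GS = V_G = 1.53 V, so V_ov = 1.53 − 0.466 = 1.06 V.
Assume saturation: I_D = ½ k_n V_ov² = 0.5 × 4.4 × 1.06² = 2.49 mA, giving V_DS = V_DD − I_D R_D = 14.8 − 2.49 × 11.1 = -12.8 V.
But -12.8 V < V_ov = 1.06 V, so the device is actually in triode.
In triode I_D = k_n[V_ov V_DS − ½ V_DS²] and I_D = (V_DD − V_DS)/R_D. Equating: 24.4 V_DS² − 52.97 V_DS + 14.8 = 0, giving V_DS = 0.329 V (the root below V_ov).
I_D = (14.8 − 0.329) / 11.1 = 1.3 mA.

I_D = 1.30 mA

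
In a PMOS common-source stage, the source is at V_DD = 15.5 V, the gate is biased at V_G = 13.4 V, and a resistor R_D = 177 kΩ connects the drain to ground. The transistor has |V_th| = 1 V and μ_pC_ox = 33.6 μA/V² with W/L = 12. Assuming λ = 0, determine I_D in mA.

I_D = 0.0864 mA

V_SG = V_DD − V_G = 15.5 − 13.4 = 2.1 V, so V_ov = 2.1 − 1 = 1.1 V.
k_p = μ_pC_ox · (W/L) = 0.4032 mA/V².
Assume saturation: I_D = ½ k_p V_ov² = 0.5 × 0.4032 × 1.1² = 0.244 mA, giving V_SD = V_DD − I_D R_D = 15.5 − 0.244 × 177 = -27.7 V.
But -27.7 V < V_ov = 1.1 V, so the device is actually in triode.
In triode I_D = k_p[V_ov V_SD − ½ V_SD²] and I_D = (V_DD − V_SD)/R_D. Equating: 35.7 V_SD² − 79.5 V_SD + 15.5 = 0, giving V_SD = 0.216 V (the root below V_ov).
I_D = (15.5 − 0.216) / 177 = 0.0864 mA.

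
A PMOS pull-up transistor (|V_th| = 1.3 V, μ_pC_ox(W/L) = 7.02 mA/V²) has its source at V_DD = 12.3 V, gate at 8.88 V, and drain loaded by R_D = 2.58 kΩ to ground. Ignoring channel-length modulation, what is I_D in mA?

V_SG = V_DD − V_G = 12.3 − 8.88 = 3.42 V, so V_ov = 3.42 − 1.3 = 2.12 V.
Assume saturation: I_D = ½ k_p V_ov² = 0.5 × 7.02 × 2.12² = 15.8 mA, giving V_SD = V_DD − I_D R_D = 12.3 − 15.8 × 2.58 = -28.4 V.
But -28.4 V < V_ov = 2.12 V, so the device is actually in triode.
In triode I_D = k_p[V_ov V_SD − ½ V_SD²] and I_D = (V_DD − V_SD)/R_D. Equating: 9.06 V_SD² − 39.4 V_SD + 12.3 = 0, giving V_SD = 0.339 V (the root below V_ov).
I_D = (12.3 − 0.339) / 2.58 = 4.64 mA.

I_D = 4.64 mA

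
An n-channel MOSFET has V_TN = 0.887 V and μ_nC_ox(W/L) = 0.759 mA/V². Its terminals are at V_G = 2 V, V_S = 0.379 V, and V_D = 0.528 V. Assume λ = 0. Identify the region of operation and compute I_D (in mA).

V_GS = V_G − V_S = 2 − 0.379 = 1.62 V; V_DS = V_D − V_S = 0.528 − 0.379 = 0.149 V.
V_ov = V_GS − V_TN = 1.62 − 0.887 = 0.734 V.
Since V_DS = 0.149 V < V_ov = 0.734 V, the device is in the triode region.
I_D = k_n [V_ov · V_DS − ½ V_DS²] = 0.759 × [0.734 × 0.149 − 0.5 × 0.149²] = 0.0746 mA.

Triode; I_D = 0.0746 mA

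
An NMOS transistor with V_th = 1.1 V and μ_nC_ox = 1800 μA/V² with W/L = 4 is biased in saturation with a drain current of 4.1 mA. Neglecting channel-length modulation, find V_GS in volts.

V_GS = 2.17 V

k_n = μ_nC_ox · (W/L) = 7.2 mA/V².
In saturation I_D = ½ k_n (V_GS − V_th)², so V_GS − V_th = √(2 I_D / k_n) = √(2 × 4.1 / 7.2) = 1.07 V.
V_GS = 1.1 + 1.07 = 2.17 V.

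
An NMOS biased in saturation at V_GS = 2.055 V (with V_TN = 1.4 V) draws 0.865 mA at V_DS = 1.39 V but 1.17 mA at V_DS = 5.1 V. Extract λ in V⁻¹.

With V_GS fixed, I_D ∝ (1 + λ V_DS) in saturation, so I_D2/I_D1 = (1 + λ V_DS2)/(1 + λ V_DS1).
1.17/0.865 = 1.353 = (1 + 5.1 λ)/(1 + 1.39 λ).
Solving: λ (I_D1 V_DS2 − I_D2 V_DS1) = I_D2 − I_D1, so λ = (1.17 − 0.865) / (0.865 × 5.1 − 1.17 × 1.39) = 0.305 / 2.79 = 0.11 V⁻¹.

λ = 0.110 V⁻¹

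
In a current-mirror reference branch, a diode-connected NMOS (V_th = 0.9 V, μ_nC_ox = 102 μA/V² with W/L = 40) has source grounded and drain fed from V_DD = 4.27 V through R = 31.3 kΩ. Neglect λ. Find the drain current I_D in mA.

I_D = 0.101 mA

With gate tied to drain, V_GS = V_DS ≥ V_GS − V_th, so the device is in saturation.
k_n = μ_nC_ox · (W/L) = 4.08 mA/V².
KCL at the drain: ½ k_n (V_GS − V_th)² = (V_DD − V_GS)/R.
Let x = V_GS − 0.9. Then 63.9 x² + x − 3.37 = 0, giving x = 0.222 V (positive root), so V_GS = 1.12 V.
I_D = (V_DD − V_GS)/R = (4.27 − 1.12) / 31.3 = 0.101 mA.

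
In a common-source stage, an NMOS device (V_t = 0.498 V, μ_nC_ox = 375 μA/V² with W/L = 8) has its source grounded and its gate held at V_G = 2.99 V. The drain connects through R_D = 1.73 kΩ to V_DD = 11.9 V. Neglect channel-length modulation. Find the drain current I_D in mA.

V_GS = V_G = 2.99 V, so V_ov = 2.99 − 0.498 = 2.49 V.
k_n = μ_nC_ox · (W/L) = 3 mA/V².
Assume saturation: I_D = ½ k_n V_ov² = 0.5 × 3 × 2.49² = 9.32 mA, giving V_DS = V_DD − I_D R_D = 11.9 − 9.32 × 1.73 = -4.22 V.
But -4.22 V < V_ov = 2.49 V, so the device is actually in triode.
In triode I_D = k_n[V_ov V_DS − ½ V_DS²] and I_D = (V_DD − V_DS)/R_D. Equating: 2.59 V_DS² − 13.93 V_DS + 11.9 = 0, giving V_DS = 1.07 V (the root below V_ov).
I_D = (11.9 − 1.07) / 1.73 = 6.26 mA.

I_D = 6.26 mA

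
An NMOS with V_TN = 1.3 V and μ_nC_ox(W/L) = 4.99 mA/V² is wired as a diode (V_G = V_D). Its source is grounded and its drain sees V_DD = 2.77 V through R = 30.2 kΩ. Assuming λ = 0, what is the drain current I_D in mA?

I_D = 0.0443 mA

With gate tied to drain, V_GS = V_DS ≥ V_GS − V_TN, so the device is in saturation.
KCL at the drain: ½ k_n (V_GS − V_TN)² = (V_DD − V_GS)/R.
Let x = V_GS − 1.3. Then 75.3 x² + x − 1.47 = 0, giving x = 0.133 V (positive root), so V_GS = 1.43 V.
I_D = (V_DD − V_GS)/R = (2.77 − 1.43) / 30.2 = 0.0443 mA.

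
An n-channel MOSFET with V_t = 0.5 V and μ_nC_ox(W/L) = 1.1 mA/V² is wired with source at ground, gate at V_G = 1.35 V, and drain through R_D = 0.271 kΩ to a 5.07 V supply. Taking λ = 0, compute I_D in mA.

V_GS = V_G = 1.35 V, so V_ov = 1.35 − 0.5 = 0.85 V.
Assume saturation: I_D = ½ k_n V_ov² = 0.5 × 1.1 × 0.85² = 0.397 mA, giving V_DS = V_DD − I_D R_D = 5.07 − 0.397 × 0.271 = 4.96 V.
V_DS = 4.96 V ≥ V_ov = 0.85 V, confirming saturation.

I_D = 0.397 mA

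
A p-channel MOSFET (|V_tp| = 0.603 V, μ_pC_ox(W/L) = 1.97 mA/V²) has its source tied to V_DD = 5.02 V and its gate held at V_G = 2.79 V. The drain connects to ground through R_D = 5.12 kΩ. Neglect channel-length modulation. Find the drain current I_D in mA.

V_SG = V_DD − V_G = 5.02 − 2.79 = 2.23 V, so V_ov = 2.23 − 0.603 = 1.63 V.
Assume saturation: I_D = ½ k_p V_ov² = 0.5 × 1.97 × 1.63² = 2.61 mA, giving V_SD = V_DD − I_D R_D = 5.02 − 2.61 × 5.12 = -8.33 V.
But -8.33 V < V_ov = 1.63 V, so the device is actually in triode.
In triode I_D = k_p[V_ov V_SD − ½ V_SD²] and I_D = (V_DD − V_SD)/R_D. Equating: 5.04 V_SD² − 17.41 V_SD + 5.02 = 0, giving V_SD = 0.318 V (the root below V_ov).
I_D = (5.02 − 0.318) / 5.12 = 0.918 mA.

I_D = 0.918 mA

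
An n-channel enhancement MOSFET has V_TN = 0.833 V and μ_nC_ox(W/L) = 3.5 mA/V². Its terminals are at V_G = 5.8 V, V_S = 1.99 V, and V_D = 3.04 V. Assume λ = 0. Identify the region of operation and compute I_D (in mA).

Triode; I_D = 9.01 mA

V_GS = V_G − V_S = 5.8 − 1.99 = 3.81 V; V_DS = V_D − V_S = 3.04 − 1.99 = 1.05 V.
V_ov = V_GS − V_TN = 3.81 − 0.833 = 2.98 V.
Since V_DS = 1.05 V < V_ov = 2.98 V, the device is in the triode region.
I_D = k_n [V_ov · V_DS − ½ V_DS²] = 3.5 × [2.98 × 1.05 − 0.5 × 1.05²] = 9.01 mA.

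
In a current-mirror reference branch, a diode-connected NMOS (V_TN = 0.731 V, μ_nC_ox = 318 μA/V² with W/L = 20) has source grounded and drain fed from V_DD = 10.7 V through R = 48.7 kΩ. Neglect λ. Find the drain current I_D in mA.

With gate tied to drain, V_GS = V_DS ≥ V_GS − V_TN, so the device is in saturation.
k_n = μ_nC_ox · (W/L) = 6.36 mA/V².
KCL at the drain: ½ k_n (V_GS − V_TN)² = (V_DD − V_GS)/R.
Let x = V_GS − 0.731. Then 155 x² + x − 9.969 = 0, giving x = 0.251 V (positive root), so V_GS = 0.982 V.
I_D = (V_DD − V_GS)/R = (10.7 − 0.982) / 48.7 = 0.2 mA.

I_D = 0.200 mA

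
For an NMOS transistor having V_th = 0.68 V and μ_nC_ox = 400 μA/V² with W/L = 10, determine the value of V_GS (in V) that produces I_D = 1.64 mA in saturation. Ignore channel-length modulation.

V_GS = 1.59 V

k_n = μ_nC_ox · (W/L) = 4 mA/V².
In saturation I_D = ½ k_n (V_GS − V_th)², so V_GS − V_th = √(2 I_D / k_n) = √(2 × 1.64 / 4) = 0.906 V.
V_GS = 0.68 + 0.906 = 1.59 V.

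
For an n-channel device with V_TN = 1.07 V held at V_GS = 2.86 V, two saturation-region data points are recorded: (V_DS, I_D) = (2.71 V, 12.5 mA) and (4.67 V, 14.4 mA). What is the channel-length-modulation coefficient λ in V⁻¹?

λ = 0.0982 V⁻¹

With V_GS fixed, I_D ∝ (1 + λ V_DS) in saturation, so I_D2/I_D1 = (1 + λ V_DS2)/(1 + λ V_DS1).
14.4/12.5 = 1.152 = (1 + 4.67 λ)/(1 + 2.71 λ).
Solving: λ (I_D1 V_DS2 − I_D2 V_DS1) = I_D2 − I_D1, so λ = (14.4 − 12.5) / (12.5 × 4.67 − 14.4 × 2.71) = 1.9 / 19.4 = 0.0982 V⁻¹.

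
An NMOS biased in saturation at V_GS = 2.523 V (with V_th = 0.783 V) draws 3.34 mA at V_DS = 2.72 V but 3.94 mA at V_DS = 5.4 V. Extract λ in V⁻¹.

With V_GS fixed, I_D ∝ (1 + λ V_DS) in saturation, so I_D2/I_D1 = (1 + λ V_DS2)/(1 + λ V_DS1).
3.94/3.34 = 1.18 = (1 + 5.4 λ)/(1 + 2.72 λ).
Solving: λ (I_D1 V_DS2 − I_D2 V_DS1) = I_D2 − I_D1, so λ = (3.94 − 3.34) / (3.34 × 5.4 − 3.94 × 2.72) = 0.6 / 7.32 = 0.082 V⁻¹.

λ = 0.0820 V⁻¹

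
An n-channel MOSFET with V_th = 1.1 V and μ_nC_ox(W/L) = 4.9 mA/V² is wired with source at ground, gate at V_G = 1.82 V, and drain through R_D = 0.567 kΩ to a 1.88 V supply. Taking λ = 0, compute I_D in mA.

I_D = 1.27 mA

V_GS = V_G = 1.82 V, so V_ov = 1.82 − 1.1 = 0.72 V.
Assume saturation: I_D = ½ k_n V_ov² = 0.5 × 4.9 × 0.72² = 1.27 mA, giving V_DS = V_DD − I_D R_D = 1.88 − 1.27 × 0.567 = 1.16 V.
V_DS = 1.16 V ≥ V_ov = 0.72 V, confirming saturation.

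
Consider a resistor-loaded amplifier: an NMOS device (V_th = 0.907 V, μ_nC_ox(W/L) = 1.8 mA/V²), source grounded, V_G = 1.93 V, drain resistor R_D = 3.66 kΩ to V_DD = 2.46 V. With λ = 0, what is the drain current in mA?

V_GS = V_G = 1.93 V, so V_ov = 1.93 − 0.907 = 1.02 V.
Assume saturation: I_D = ½ k_n V_ov² = 0.5 × 1.8 × 1.02² = 0.942 mA, giving V_DS = V_DD − I_D R_D = 2.46 − 0.942 × 3.66 = -0.987 V.
But -0.987 V < V_ov = 1.02 V, so the device is actually in triode.
In triode I_D = k_n[V_ov V_DS − ½ V_DS²] and I_D = (V_DD − V_DS)/R_D. Equating: 3.29 V_DS² − 7.74 V_DS + 2.46 = 0, giving V_DS = 0.379 V (the root below V_ov).
I_D = (2.46 − 0.379) / 3.66 = 0.569 mA.

I_D = 0.569 mA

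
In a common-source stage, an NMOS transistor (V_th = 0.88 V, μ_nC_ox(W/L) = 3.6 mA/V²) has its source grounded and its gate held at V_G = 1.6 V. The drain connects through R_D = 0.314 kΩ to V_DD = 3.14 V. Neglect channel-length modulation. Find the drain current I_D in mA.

V_GS = V_G = 1.6 V, so V_ov = 1.6 − 0.88 = 0.72 V.
Assume saturation: I_D = ½ k_n V_ov² = 0.5 × 3.6 × 0.72² = 0.933 mA, giving V_DS = V_DD − I_D R_D = 3.14 − 0.933 × 0.314 = 2.85 V.
V_DS = 2.85 V ≥ V_ov = 0.72 V, confirming saturation.

I_D = 0.933 mA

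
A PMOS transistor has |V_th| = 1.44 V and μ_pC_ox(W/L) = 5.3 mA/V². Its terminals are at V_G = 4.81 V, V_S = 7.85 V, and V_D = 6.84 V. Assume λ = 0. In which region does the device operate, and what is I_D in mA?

Triode; I_D = 5.86 mA

V_SG = V_S − V_G = 7.85 − 4.81 = 3.04 V; V_SD = V_S − V_D = 7.85 − 6.84 = 1.01 V.
V_ov = V_SG − |V_th| = 3.04 − 1.44 = 1.6 V.
Since V_SD = 1.01 V < V_ov = 1.6 V, the device is in the triode region.
I_D = k_p [V_ov · V_SD − ½ V_SD²] = 5.3 × [1.6 × 1.01 − 0.5 × 1.01²] = 5.86 mA.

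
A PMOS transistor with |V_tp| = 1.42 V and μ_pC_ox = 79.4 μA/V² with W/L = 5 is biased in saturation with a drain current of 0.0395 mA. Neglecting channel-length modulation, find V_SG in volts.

V_SG = 1.87 V

k_p = μ_pC_ox · (W/L) = 0.397 mA/V².
In saturation I_D = ½ k_p (V_SG − |V_tp|)², so V_SG − |V_tp| = √(2 I_D / k_p) = √(2 × 0.0395 / 0.397) = 0.446 V.
V_SG = 1.42 + 0.446 = 1.87 V.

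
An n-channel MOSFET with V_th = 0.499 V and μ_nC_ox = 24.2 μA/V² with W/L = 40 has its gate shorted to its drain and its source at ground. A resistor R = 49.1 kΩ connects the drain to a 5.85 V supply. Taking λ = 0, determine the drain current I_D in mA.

With gate tied to drain, V_GS = V_DS ≥ V_GS − V_th, so the device is in saturation.
k_n = μ_nC_ox · (W/L) = 0.968 mA/V².
KCL at the drain: ½ k_n (V_GS − V_th)² = (V_DD − V_GS)/R.
Let x = V_GS − 0.499. Then 23.8 x² + x − 5.351 = 0, giving x = 0.454 V (positive root), so V_GS = 0.953 V.
I_D = (V_DD − V_GS)/R = (5.85 − 0.953) / 49.1 = 0.0997 mA.

I_D = 0.0997 mA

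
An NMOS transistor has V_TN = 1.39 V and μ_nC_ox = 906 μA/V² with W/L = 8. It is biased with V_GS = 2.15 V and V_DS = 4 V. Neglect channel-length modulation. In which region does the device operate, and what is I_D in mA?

k_n = μ_nC_ox · (W/L) = 7.248 mA/V².
V_ov = V_GS − V_TN = 2.15 − 1.39 = 0.76 V.
Since V_DS = 4 V ≥ V_ov = 0.76 V, the device is in saturation.
I_D = ½ k_n V_ov² = 0.5 × 7.248 × 0.76² = 2.09 mA.

Saturation; I_D = 2.09 mA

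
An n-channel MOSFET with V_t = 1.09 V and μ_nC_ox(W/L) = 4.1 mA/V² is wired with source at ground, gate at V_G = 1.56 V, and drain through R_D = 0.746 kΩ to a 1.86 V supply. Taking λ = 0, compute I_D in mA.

I_D = 0.453 mA

V_GS = V_G = 1.56 V, so V_ov = 1.56 − 1.09 = 0.47 V.
Assume saturation: I_D = ½ k_n V_ov² = 0.5 × 4.1 × 0.47² = 0.453 mA, giving V_DS = V_DD − I_D R_D = 1.86 − 0.453 × 0.746 = 1.52 V.
V_DS = 1.52 V ≥ V_ov = 0.47 V, confirming saturation.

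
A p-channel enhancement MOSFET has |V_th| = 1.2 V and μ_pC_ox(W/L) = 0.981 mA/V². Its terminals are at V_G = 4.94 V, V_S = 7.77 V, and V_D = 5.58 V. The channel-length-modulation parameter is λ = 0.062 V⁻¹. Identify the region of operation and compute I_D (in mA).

Saturation; I_D = 1.48 mA

V_SG = V_S − V_G = 7.77 − 4.94 = 2.83 V; V_SD = V_S − V_D = 7.77 − 5.58 = 2.19 V.
V_ov = V_SG − |V_th| = 2.83 − 1.2 = 1.63 V.
Since V_SD = 2.19 V ≥ V_ov = 1.63 V, the device is in saturation.
I_D = ½ k_p V_ov² (1 + λ V_SD) = 0.5 × 0.981 × 1.63² × (1 + 0.062 × 2.19) = 1.48 mA.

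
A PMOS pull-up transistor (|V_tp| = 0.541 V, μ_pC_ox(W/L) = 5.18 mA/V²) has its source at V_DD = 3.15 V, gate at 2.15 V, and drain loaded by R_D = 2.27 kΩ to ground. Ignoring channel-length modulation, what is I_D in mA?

I_D = 0.546 mA

V_SG = V_DD − V_G = 3.15 − 2.15 = 1 V, so V_ov = 1 − 0.541 = 0.459 V.
Assume saturation: I_D = ½ k_p V_ov² = 0.5 × 5.18 × 0.459² = 0.546 mA, giving V_SD = V_DD − I_D R_D = 3.15 − 0.546 × 2.27 = 1.91 V.
V_SD = 1.91 V ≥ V_ov = 0.459 V, confirming saturation.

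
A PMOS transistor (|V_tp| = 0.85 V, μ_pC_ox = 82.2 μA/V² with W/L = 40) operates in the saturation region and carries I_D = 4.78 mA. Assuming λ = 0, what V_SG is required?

V_SG = 2.56 V

k_p = μ_pC_ox · (W/L) = 3.288 mA/V².
In saturation I_D = ½ k_p (V_SG − |V_tp|)², so V_SG − |V_tp| = √(2 I_D / k_p) = √(2 × 4.78 / 3.288) = 1.71 V.
V_SG = 0.85 + 1.71 = 2.56 V.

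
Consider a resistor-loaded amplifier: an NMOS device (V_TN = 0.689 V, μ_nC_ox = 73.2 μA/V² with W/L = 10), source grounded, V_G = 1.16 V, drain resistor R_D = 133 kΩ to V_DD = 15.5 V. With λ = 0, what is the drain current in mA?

I_D = 0.0812 mA

V_GS = V_G = 1.16 V, so V_ov = 1.16 − 0.689 = 0.471 V.
k_n = μ_nC_ox · (W/L) = 0.732 mA/V².
Assume saturation: I_D = ½ k_n V_ov² = 0.5 × 0.732 × 0.471² = 0.0812 mA, giving V_DS = V_DD − I_D R_D = 15.5 − 0.0812 × 133 = 4.7 V.
V_DS = 4.7 V ≥ V_ov = 0.471 V, confirming saturation.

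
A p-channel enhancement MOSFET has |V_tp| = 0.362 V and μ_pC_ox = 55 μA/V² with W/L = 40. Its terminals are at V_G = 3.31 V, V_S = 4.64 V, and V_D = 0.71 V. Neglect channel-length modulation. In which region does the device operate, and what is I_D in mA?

V_SG = V_S − V_G = 4.64 − 3.31 = 1.33 V; V_SD = V_S − V_D = 4.64 − 0.71 = 3.93 V.
k_p = μ_pC_ox · (W/L) = 2.2 mA/V².
V_ov = V_SG − |V_tp| = 1.33 − 0.362 = 0.968 V.
Since V_SD = 3.93 V ≥ V_ov = 0.968 V, the device is in saturation.
I_D = ½ k_p V_ov² = 0.5 × 2.2 × 0.968² = 1.03 mA.

Saturation; I_D = 1.03 mA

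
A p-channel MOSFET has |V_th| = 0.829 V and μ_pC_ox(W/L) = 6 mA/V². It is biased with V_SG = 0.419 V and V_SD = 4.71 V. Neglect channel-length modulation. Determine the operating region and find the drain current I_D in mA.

V_SG = 0.419 V < |V_th| = 0.829 V, so the transistor is in cutoff.

Cutoff; I_D = 0 mA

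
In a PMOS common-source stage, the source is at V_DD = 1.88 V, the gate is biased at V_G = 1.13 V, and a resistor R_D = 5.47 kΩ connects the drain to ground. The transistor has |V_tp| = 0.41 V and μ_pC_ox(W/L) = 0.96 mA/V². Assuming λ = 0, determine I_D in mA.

V_SG = V_DD − V_G = 1.88 − 1.13 = 0.75 V, so V_ov = 0.75 − 0.41 = 0.34 V.
Assume saturation: I_D = ½ k_p V_ov² = 0.5 × 0.96 × 0.34² = 0.0555 mA, giving V_SD = V_DD − I_D R_D = 1.88 − 0.0555 × 5.47 = 1.58 V.
V_SD = 1.58 V ≥ V_ov = 0.34 V, confirming saturation.

I_D = 0.0555 mA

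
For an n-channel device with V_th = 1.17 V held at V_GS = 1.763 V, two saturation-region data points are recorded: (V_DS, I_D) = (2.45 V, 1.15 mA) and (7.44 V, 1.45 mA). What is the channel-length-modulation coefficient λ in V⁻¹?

With V_GS fixed, I_D ∝ (1 + λ V_DS) in saturation, so I_D2/I_D1 = (1 + λ V_DS2)/(1 + λ V_DS1).
1.45/1.15 = 1.261 = (1 + 7.44 λ)/(1 + 2.45 λ).
Solving: λ (I_D1 V_DS2 − I_D2 V_DS1) = I_D2 − I_D1, so λ = (1.45 − 1.15) / (1.15 × 7.44 − 1.45 × 2.45) = 0.3 / 5 = 0.06 V⁻¹.

λ = 0.0600 V⁻¹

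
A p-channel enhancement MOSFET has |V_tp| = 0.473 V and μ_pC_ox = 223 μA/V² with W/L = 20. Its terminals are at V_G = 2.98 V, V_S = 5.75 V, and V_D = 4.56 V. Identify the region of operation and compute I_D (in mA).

V_SG = V_S − V_G = 5.75 − 2.98 = 2.77 V; V_SD = V_S − V_D = 5.75 − 4.56 = 1.19 V.
k_p = μ_pC_ox · (W/L) = 4.46 mA/V².
V_ov = V_SG − |V_tp| = 2.77 − 0.473 = 2.3 V.
Since V_SD = 1.19 V < V_ov = 2.3 V, the device is in the triode region.
I_D = k_p [V_ov · V_SD − ½ V_SD²] = 4.46 × [2.3 × 1.19 − 0.5 × 1.19²] = 9.03 mA.

Triode; I_D = 9.03 mA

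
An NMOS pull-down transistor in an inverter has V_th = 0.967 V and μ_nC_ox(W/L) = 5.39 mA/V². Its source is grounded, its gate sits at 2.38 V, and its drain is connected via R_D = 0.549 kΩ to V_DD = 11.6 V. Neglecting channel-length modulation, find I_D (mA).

V_GS = V_G = 2.38 V, so V_ov = 2.38 − 0.967 = 1.41 V.
Assume saturation: I_D = ½ k_n V_ov² = 0.5 × 5.39 × 1.41² = 5.38 mA, giving V_DS = V_DD − I_D R_D = 11.6 − 5.38 × 0.549 = 8.65 V.
V_DS = 8.65 V ≥ V_ov = 1.41 V, confirming saturation.

I_D = 5.38 mA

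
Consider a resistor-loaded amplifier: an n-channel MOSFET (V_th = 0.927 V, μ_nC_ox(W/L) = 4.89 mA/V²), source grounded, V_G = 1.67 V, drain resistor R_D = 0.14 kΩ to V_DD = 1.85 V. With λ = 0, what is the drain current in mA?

V_GS = V_G = 1.67 V, so V_ov = 1.67 − 0.927 = 0.743 V.
Assume saturation: I_D = ½ k_n V_ov² = 0.5 × 4.89 × 0.743² = 1.35 mA, giving V_DS = V_DD − I_D R_D = 1.85 − 1.35 × 0.14 = 1.66 V.
V_DS = 1.66 V ≥ V_ov = 0.743 V, confirming saturation.

I_D = 1.35 mA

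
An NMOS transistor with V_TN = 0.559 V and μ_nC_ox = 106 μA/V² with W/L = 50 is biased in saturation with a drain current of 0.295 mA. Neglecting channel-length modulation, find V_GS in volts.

k_n = μ_nC_ox · (W/L) = 5.3 mA/V².
In saturation I_D = ½ k_n (V_GS − V_TN)², so V_GS − V_TN = √(2 I_D / k_n) = √(2 × 0.295 / 5.3) = 0.334 V.
V_GS = 0.559 + 0.334 = 0.893 V.

V_GS = 0.893 V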